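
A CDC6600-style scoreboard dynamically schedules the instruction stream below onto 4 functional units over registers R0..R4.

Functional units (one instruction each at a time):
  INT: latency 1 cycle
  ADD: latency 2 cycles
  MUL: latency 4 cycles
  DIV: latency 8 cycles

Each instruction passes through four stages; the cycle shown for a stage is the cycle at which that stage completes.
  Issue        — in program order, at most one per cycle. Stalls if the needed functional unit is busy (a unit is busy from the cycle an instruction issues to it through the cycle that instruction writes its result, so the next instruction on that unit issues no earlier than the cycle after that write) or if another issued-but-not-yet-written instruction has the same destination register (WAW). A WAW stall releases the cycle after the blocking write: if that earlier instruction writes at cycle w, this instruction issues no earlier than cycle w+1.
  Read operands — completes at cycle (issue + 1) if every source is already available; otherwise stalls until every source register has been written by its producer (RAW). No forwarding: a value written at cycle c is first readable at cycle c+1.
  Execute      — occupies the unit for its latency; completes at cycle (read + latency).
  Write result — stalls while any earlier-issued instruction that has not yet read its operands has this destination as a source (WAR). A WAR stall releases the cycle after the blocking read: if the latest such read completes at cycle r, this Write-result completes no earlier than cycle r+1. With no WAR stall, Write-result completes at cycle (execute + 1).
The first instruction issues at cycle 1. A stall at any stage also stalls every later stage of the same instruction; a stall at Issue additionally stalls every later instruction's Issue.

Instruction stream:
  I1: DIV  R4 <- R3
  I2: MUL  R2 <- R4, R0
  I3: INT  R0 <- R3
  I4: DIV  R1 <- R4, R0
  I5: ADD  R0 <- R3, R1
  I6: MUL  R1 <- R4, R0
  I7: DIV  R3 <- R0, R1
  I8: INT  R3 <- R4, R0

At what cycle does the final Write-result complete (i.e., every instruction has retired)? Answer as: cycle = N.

cycle = 47

I1 -> (1, 2, 10, 11)
I2 -> (2, 12, 16, 17)  // RAW R4: wait I1 write@11
I3 -> (3, 4, 5, 13)  // WAR R0: wait I2 read@12
I4 -> (12, 14, 22, 23)  // struct: DIV busy until I1 writes@11, RAW R0: wait I3 write@13
I5 -> (14, 24, 26, 27)  // WAW R0: wait I3 write@13, RAW R1: wait I4 write@23
I6 -> (24, 28, 32, 33)  // WAW R1: wait I4 write@23, RAW R0: wait I5 write@27
I7 -> (25, 34, 42, 43)  // RAW R1: wait I6 write@33
I8 -> (44, 45, 46, 47)  // WAW R3: wait I7 write@43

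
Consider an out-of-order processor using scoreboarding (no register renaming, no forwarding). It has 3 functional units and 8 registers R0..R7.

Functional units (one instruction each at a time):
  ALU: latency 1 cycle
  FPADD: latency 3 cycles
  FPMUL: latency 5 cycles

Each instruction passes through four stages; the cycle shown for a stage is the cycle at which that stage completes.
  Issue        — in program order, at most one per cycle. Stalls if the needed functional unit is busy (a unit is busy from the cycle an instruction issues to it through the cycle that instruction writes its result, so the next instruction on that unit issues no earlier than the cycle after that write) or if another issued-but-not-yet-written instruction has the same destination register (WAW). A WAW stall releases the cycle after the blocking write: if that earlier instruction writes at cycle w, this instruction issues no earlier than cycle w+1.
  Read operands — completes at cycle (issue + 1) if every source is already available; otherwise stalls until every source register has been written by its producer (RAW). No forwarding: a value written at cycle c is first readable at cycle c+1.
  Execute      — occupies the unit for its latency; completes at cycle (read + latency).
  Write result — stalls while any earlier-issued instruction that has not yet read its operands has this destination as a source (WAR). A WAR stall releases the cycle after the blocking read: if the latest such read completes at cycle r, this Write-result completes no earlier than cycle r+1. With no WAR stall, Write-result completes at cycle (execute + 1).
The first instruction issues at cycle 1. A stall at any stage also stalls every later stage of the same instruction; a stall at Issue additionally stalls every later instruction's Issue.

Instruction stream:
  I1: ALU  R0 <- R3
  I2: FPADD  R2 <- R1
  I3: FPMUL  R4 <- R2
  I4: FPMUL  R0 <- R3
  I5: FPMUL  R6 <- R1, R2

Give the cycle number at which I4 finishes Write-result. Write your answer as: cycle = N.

cycle = 22

c1: I1 dispatched to ALU
c2: I1 operands ready | I2 dispatched to FPADD
c3: I1 complete | I2 operands ready | I3 dispatched to FPMUL
c4: R0←I1
c6: I2 complete
c7: R2←I2
c8: I3 operands ready
c13: I3 complete
c14: R4←I3
c15: I4 dispatched to FPMUL
c16: I4 operands ready
c21: I4 complete
c22: R0←I4
c23: I5 dispatched to FPMUL
c24: I5 operands ready
c29: I5 complete
c30: R6←I5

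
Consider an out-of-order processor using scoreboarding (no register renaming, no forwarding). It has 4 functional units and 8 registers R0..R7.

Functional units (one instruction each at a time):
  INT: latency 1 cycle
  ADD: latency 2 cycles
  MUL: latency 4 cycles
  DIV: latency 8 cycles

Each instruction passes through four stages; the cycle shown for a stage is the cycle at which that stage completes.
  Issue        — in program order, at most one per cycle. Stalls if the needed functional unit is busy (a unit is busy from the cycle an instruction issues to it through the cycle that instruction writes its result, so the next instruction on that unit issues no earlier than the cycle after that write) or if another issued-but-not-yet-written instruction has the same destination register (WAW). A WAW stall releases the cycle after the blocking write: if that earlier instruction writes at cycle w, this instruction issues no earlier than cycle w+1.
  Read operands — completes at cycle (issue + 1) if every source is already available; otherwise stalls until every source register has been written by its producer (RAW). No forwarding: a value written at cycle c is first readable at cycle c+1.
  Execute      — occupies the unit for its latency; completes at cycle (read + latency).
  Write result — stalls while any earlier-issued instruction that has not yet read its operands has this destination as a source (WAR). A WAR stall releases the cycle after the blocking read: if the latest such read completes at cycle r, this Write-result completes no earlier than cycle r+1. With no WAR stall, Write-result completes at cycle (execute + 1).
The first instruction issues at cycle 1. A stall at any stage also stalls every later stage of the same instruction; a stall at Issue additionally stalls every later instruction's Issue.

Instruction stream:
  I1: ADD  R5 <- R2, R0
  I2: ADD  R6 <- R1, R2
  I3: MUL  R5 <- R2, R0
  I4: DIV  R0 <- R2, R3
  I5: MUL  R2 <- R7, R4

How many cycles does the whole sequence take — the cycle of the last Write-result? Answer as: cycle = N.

cycle 1: I1 dispatched to ADD
cycle 2: I1 operands ready
cycle 4: I1 complete
cycle 5: R5←I1
cycle 6: I2 dispatched to ADD
cycle 7: I2 operands ready, I3 dispatched to MUL
cycle 8: I3 operands ready, I4 dispatched to DIV
cycle 9: I2 complete, I4 operands ready
cycle 10: R6←I2
cycle 12: I3 complete
cycle 13: R5←I3
cycle 14: I5 dispatched to MUL
cycle 15: I5 operands ready
cycle 17: I4 complete
cycle 18: R0←I4
cycle 19: I5 complete
cycle 20: R2←I5

cycle = 20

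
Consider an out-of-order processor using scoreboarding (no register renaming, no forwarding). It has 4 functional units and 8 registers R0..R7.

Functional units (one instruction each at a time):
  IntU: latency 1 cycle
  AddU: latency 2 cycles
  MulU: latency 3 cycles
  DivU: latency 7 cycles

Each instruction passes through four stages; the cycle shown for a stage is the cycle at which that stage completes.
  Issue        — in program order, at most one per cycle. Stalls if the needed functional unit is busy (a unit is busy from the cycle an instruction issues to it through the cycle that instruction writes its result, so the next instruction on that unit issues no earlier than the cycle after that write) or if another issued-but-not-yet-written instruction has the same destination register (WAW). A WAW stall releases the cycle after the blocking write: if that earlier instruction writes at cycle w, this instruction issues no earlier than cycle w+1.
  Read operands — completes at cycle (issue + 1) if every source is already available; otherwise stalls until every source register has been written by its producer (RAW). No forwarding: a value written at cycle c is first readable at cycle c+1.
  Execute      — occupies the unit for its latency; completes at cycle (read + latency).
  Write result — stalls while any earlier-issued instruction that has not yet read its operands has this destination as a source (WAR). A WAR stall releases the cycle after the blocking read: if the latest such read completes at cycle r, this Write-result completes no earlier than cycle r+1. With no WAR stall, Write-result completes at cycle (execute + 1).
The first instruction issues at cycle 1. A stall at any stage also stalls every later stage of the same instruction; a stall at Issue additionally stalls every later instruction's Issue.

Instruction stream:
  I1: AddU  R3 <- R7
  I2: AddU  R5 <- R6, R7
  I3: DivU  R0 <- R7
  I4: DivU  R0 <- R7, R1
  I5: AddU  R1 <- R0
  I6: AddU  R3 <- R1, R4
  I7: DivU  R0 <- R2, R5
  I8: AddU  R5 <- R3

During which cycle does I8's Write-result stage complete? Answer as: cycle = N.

c1: I1 dispatched to AddU
c2: I1 operands ready
c4: I1 complete
c5: R3←I1
c6: I2 dispatched to AddU
c7: I2 operands ready | I3 dispatched to DivU
c8: I3 operands ready
c9: I2 complete
c10: R5←I2
c15: I3 complete
c16: R0←I3
c17: I4 dispatched to DivU
c18: I4 operands ready | I5 dispatched to AddU
c25: I4 complete
c26: R0←I4
c27: I5 operands ready
c29: I5 complete
c30: R1←I5
c31: I6 dispatched to AddU
c32: I6 operands ready | I7 dispatched to DivU
c33: I7 operands ready
c34: I6 complete
c35: R3←I6
c36: I8 dispatched to AddU
c37: I8 operands ready
c39: I8 complete
c40: I7 complete | R5←I8
c41: R0←I7

cycle = 40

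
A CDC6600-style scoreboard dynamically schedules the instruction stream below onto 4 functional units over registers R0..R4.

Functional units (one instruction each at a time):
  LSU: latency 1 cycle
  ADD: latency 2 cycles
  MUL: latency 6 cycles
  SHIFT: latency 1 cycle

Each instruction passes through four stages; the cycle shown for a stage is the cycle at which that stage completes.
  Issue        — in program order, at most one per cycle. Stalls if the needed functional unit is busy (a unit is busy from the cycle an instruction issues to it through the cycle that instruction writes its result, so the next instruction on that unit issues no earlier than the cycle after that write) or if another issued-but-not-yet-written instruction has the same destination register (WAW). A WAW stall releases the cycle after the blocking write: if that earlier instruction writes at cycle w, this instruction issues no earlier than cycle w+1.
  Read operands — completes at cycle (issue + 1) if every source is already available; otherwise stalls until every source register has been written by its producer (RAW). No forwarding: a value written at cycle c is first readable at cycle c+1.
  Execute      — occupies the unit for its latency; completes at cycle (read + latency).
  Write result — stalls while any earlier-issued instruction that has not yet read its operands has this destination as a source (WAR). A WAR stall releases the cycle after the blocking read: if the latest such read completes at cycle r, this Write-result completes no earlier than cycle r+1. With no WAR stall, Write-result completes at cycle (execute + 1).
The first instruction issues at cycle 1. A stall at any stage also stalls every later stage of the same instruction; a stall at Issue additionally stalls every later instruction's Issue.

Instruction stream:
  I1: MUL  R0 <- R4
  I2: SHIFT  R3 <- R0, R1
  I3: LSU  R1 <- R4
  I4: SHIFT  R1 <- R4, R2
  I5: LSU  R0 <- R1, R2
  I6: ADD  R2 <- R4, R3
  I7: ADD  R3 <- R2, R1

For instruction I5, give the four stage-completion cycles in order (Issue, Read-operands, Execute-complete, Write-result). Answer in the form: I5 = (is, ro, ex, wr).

t=1  I1→MUL
t=2  I1 RO, I2→SHIFT
t=3  I3→LSU
t=4  I3 RO
t=5  I3 EX
t=8  I1 EX
t=9  I1 WR R0
t=10  I2 RO
t=11  I2 EX, I3 WR R1
t=12  I2 WR R3
t=13  I4→SHIFT
t=14  I4 RO, I5→LSU
t=15  I4 EX, I6→ADD
t=16  I4 WR R1, I6 RO
t=17  I5 RO
t=18  I5 EX, I6 EX
t=19  I5 WR R0, I6 WR R2
t=20  I7→ADD
t=21  I7 RO
t=23  I7 EX
t=24  I7 WR R3

I5 = (14, 17, 18, 19)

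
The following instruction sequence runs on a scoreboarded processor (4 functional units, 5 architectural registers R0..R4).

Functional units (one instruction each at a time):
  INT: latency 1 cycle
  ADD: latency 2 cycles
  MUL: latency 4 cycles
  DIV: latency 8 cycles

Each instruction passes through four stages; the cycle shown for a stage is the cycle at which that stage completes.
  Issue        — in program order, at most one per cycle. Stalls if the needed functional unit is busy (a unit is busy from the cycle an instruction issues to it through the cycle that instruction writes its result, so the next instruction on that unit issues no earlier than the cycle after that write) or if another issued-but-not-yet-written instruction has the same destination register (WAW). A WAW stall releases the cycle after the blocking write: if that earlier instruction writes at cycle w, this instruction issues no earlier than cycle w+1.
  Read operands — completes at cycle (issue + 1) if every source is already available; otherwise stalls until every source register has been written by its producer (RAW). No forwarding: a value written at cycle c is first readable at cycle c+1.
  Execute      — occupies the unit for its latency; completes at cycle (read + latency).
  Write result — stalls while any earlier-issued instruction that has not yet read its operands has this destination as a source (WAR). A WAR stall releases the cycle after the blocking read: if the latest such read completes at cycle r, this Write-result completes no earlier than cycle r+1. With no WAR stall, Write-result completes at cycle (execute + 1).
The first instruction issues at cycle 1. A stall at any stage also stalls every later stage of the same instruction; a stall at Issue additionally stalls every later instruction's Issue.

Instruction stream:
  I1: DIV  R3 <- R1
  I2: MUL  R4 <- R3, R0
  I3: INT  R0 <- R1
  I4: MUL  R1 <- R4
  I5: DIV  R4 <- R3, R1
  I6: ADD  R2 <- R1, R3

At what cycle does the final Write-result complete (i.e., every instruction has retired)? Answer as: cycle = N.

  I1 | 1 | 2 | 10 | 11
  I2 | 2 | 12 | 16 | 17   RAW R3: wait I1 write@11
  I3 | 3 | 4 | 5 | 13   WAR R0: wait I2 read@12
  I4 | 18 | 19 | 23 | 24   struct: MUL busy until I2 writes@17
  I5 | 19 | 25 | 33 | 34   RAW R1: wait I4 write@24
  I6 | 20 | 25 | 27 | 28   RAW R1: wait I4 write@24

cycle = 34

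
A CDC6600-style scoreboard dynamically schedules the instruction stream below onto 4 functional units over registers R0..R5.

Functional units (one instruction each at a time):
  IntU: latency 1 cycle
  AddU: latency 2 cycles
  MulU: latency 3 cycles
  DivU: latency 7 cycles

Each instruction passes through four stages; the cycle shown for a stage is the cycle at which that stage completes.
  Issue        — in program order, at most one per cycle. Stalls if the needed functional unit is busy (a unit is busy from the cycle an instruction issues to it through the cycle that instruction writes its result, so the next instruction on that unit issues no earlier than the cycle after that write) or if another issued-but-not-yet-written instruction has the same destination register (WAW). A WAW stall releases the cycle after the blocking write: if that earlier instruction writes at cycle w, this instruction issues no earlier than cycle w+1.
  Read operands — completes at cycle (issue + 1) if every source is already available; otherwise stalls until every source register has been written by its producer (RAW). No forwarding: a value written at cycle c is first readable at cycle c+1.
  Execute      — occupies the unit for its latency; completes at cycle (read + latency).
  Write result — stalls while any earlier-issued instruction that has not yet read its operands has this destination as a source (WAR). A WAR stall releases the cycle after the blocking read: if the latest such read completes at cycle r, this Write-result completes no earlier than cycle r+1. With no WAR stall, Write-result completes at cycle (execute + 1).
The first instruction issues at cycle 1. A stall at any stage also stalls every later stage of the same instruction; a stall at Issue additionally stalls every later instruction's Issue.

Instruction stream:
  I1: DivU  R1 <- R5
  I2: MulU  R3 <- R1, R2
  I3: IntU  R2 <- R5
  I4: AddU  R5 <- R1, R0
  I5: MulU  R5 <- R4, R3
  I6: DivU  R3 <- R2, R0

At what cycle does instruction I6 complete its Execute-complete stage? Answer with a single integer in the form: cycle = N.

c1: I1 issues→DivU
c2: I1 reads; I2 issues→MulU
c3: I3 issues→IntU
c4: I3 reads; I4 issues→AddU
c5: I3 exec-done
c9: I1 exec-done
c10: I1 writes R1
c11: I2 reads; I4 reads
c12: I3 writes R2
c13: I4 exec-done
c14: I2 exec-done; I4 writes R5
c15: I2 writes R3
c16: I5 issues→MulU
c17: I5 reads; I6 issues→DivU
c18: I6 reads
c20: I5 exec-done
c21: I5 writes R5
c25: I6 exec-done
c26: I6 writes R3

cycle = 25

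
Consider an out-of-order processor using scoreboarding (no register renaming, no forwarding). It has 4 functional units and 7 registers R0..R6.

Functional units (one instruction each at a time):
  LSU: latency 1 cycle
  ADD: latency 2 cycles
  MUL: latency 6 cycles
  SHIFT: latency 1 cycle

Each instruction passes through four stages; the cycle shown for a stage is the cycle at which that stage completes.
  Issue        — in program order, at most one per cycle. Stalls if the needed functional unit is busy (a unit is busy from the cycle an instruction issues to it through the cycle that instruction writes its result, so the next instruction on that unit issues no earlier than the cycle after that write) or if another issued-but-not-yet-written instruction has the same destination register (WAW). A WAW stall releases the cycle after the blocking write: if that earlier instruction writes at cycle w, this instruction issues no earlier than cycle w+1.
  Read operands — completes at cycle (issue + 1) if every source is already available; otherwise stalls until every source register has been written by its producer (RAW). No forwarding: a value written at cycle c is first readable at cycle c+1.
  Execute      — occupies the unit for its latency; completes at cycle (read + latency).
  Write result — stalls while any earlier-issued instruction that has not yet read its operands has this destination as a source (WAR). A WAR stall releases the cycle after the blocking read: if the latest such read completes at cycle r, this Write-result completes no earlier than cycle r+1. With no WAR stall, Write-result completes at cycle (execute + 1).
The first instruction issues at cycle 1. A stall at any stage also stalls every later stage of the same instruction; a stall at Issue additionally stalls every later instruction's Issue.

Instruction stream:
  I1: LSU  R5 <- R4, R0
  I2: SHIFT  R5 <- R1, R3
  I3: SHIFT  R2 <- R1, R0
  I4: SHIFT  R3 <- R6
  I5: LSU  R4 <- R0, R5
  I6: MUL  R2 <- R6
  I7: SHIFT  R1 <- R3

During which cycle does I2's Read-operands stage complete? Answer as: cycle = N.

I1  is:1  ro:2  ex:3  wr:4
I2  is:5  ro:6  ex:7  wr:8  — WAW R5: wait I1 write@4
I3  is:9  ro:10  ex:11  wr:12  — struct: SHIFT busy until I2 writes@8
I4  is:13  ro:14  ex:15  wr:16  — struct: SHIFT busy until I3 writes@12
I5  is:14  ro:15  ex:16  wr:17
I6  is:15  ro:16  ex:22  wr:23
I7  is:17  ro:18  ex:19  wr:20  — struct: SHIFT busy until I4 writes@16

cycle = 6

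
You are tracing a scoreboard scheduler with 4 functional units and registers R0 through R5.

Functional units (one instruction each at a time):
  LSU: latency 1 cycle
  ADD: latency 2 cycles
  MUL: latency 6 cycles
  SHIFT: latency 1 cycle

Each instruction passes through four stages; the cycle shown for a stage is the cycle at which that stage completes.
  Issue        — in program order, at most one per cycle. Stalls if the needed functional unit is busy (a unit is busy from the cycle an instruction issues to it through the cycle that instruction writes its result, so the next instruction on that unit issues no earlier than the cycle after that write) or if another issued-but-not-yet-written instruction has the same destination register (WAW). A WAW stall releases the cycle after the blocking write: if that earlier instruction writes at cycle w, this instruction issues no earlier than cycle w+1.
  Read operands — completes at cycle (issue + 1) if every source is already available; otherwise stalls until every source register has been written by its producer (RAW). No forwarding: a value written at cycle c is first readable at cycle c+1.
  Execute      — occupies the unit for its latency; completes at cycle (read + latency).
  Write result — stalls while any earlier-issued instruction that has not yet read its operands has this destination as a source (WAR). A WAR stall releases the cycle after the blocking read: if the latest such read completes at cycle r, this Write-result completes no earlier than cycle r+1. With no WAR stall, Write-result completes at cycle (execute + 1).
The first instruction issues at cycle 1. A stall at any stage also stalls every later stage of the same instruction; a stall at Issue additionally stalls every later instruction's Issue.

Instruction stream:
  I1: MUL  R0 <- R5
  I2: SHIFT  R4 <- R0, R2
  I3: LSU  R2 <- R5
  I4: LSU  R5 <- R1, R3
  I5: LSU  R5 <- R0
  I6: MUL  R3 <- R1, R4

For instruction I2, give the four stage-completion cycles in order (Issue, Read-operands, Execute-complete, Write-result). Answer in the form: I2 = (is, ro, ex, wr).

t=1  issue I1 (MUL)
t=2  I1 read-ops; issue I2 (SHIFT)
t=3  issue I3 (LSU)
t=4  I3 read-ops
t=5  I3 finished on LSU
t=8  I1 finished on MUL
t=9  I1→R0
t=10  I2 read-ops
t=11  I2 finished on SHIFT; I3→R2
t=12  I2→R4; issue I4 (LSU)
t=13  I4 read-ops
t=14  I4 finished on LSU
t=15  I4→R5
t=16  issue I5 (LSU)
t=17  I5 read-ops; issue I6 (MUL)
t=18  I5 finished on LSU; I6 read-ops
t=19  I5→R5
t=24  I6 finished on MUL
t=25  I6→R3

I2 = (2, 10, 11, 12)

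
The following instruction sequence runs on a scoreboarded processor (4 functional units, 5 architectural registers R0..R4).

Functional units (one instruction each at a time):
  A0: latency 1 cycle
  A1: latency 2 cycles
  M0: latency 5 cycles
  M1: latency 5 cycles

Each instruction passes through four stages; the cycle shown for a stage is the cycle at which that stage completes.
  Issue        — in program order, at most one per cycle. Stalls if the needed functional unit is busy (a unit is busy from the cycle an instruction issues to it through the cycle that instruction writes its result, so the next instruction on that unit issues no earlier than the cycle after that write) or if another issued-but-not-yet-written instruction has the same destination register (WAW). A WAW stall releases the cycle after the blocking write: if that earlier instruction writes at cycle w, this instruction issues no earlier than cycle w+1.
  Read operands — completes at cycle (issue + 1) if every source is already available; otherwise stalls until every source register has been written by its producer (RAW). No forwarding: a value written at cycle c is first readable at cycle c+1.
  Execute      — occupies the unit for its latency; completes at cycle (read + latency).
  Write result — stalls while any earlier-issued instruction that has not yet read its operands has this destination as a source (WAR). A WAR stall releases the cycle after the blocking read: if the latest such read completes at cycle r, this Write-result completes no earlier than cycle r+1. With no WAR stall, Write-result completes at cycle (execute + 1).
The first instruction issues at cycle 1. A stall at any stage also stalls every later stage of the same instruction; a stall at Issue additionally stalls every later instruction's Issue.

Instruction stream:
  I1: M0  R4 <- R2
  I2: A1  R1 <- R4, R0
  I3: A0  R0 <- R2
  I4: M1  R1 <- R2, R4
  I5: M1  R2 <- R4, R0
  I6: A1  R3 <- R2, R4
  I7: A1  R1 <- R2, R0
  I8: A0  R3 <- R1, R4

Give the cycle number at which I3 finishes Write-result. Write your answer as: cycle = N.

cycle = 10

cycle 1: I1 dispatched to M0
cycle 2: I1 operands ready; I2 dispatched to A1
cycle 3: I3 dispatched to A0
cycle 4: I3 operands ready
cycle 5: I3 complete
cycle 7: I1 complete
cycle 8: R4←I1
cycle 9: I2 operands ready
cycle 10: R0←I3
cycle 11: I2 complete
cycle 12: R1←I2
cycle 13: I4 dispatched to M1
cycle 14: I4 operands ready
cycle 19: I4 complete
cycle 20: R1←I4
cycle 21: I5 dispatched to M1
cycle 22: I5 operands ready; I6 dispatched to A1
cycle 27: I5 complete
cycle 28: R2←I5
cycle 29: I6 operands ready
cycle 31: I6 complete
cycle 32: R3←I6
cycle 33: I7 dispatched to A1
cycle 34: I7 operands ready; I8 dispatched to A0
cycle 36: I7 complete
cycle 37: R1←I7
cycle 38: I8 operands ready
cycle 39: I8 complete
cycle 40: R3←I8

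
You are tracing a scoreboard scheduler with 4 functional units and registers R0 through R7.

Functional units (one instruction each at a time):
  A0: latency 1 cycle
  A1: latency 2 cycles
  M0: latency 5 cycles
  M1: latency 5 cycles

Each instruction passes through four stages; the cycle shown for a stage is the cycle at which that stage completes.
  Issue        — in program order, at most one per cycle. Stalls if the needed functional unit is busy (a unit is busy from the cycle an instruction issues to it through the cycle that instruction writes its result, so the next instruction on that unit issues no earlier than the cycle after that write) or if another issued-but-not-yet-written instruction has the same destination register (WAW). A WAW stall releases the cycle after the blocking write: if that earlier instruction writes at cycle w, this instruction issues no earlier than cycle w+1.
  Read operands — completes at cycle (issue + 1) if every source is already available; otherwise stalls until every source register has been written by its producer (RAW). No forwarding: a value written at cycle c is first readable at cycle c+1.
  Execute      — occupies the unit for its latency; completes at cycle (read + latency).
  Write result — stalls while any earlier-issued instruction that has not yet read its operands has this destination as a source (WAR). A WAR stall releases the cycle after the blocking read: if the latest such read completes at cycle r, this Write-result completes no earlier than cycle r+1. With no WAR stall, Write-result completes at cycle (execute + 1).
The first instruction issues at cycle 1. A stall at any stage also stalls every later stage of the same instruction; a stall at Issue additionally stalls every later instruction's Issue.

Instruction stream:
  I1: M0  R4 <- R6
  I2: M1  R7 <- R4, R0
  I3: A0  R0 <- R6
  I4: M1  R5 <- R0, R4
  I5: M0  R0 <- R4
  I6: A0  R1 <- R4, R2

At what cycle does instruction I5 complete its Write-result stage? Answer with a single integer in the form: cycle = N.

cycle = 24

[I1] 1/2/7/8
[I2] 2/9/14/15  (RAW R4: wait I1 write@8)
[I3] 3/4/5/10  (WAR R0: wait I2 read@9)
[I4] 16/17/22/23  (struct: M1 busy until I2 writes@15)
[I5] 17/18/23/24
[I6] 18/19/20/21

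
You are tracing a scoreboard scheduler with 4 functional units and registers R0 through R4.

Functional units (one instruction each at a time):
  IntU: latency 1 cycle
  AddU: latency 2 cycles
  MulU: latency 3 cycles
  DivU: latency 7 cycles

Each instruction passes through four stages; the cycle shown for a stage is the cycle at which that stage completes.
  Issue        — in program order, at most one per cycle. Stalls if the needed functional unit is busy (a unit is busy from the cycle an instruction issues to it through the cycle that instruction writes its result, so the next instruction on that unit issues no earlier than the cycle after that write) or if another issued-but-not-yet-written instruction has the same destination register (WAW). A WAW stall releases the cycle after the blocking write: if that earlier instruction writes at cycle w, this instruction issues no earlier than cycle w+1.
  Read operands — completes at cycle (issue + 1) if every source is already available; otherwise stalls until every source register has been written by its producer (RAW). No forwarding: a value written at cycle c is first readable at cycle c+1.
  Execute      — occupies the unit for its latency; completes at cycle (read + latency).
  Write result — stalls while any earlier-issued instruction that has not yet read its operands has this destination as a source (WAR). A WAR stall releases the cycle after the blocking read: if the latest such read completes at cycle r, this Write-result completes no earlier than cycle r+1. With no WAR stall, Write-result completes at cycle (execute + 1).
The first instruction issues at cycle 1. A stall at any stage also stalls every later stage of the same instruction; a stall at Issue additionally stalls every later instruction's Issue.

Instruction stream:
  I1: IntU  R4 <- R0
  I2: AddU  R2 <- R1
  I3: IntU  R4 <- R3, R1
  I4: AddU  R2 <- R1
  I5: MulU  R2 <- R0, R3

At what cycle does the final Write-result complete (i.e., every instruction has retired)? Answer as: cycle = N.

cycle = 17

t=1  I1→IntU
t=2  I1 RO | I2→AddU
t=3  I1 EX | I2 RO
t=4  I1 WR R4
t=5  I2 EX | I3→IntU
t=6  I2 WR R2 | I3 RO
t=7  I3 EX | I4→AddU
t=8  I3 WR R4 | I4 RO
t=10  I4 EX
t=11  I4 WR R2
t=12  I5→MulU
t=13  I5 RO
t=16  I5 EX
t=17  I5 WR R2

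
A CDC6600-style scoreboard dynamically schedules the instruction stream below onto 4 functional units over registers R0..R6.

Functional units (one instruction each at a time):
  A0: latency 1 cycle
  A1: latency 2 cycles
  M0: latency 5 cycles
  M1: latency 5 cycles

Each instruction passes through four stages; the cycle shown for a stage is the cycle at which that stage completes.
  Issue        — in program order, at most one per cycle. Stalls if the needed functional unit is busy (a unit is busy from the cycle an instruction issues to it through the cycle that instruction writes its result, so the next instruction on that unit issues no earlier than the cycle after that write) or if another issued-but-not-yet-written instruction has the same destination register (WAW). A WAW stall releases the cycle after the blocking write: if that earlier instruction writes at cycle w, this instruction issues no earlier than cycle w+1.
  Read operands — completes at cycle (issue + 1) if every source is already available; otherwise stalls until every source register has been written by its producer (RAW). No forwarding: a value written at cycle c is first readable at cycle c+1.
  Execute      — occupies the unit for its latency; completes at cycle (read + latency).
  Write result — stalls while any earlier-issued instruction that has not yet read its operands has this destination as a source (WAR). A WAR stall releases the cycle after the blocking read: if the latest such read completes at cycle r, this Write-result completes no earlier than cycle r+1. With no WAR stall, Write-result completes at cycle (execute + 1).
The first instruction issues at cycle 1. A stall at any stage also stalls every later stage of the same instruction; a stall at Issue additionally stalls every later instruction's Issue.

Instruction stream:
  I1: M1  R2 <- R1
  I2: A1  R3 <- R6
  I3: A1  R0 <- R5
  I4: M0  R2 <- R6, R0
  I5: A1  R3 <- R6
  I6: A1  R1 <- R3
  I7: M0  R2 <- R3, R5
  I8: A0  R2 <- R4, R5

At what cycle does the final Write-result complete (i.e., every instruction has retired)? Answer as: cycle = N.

cycle = 30

I1: IS=1 RO=2 EX=7 WR=8
I2: IS=2 RO=3 EX=5 WR=6
I3: IS=7 RO=8 EX=10 WR=11  [struct: A1 busy until I2 writes@6]
I4: IS=9 RO=12 EX=17 WR=18  [WAW R2: wait I1 write@8; RAW R0: wait I3 write@11]
I5: IS=12 RO=13 EX=15 WR=16  [struct: A1 busy until I3 writes@11]
I6: IS=17 RO=18 EX=20 WR=21  [struct: A1 busy until I5 writes@16]
I7: IS=19 RO=20 EX=25 WR=26  [struct: M0 busy until I4 writes@18]
I8: IS=27 RO=28 EX=29 WR=30  [WAW R2: wait I7 write@26]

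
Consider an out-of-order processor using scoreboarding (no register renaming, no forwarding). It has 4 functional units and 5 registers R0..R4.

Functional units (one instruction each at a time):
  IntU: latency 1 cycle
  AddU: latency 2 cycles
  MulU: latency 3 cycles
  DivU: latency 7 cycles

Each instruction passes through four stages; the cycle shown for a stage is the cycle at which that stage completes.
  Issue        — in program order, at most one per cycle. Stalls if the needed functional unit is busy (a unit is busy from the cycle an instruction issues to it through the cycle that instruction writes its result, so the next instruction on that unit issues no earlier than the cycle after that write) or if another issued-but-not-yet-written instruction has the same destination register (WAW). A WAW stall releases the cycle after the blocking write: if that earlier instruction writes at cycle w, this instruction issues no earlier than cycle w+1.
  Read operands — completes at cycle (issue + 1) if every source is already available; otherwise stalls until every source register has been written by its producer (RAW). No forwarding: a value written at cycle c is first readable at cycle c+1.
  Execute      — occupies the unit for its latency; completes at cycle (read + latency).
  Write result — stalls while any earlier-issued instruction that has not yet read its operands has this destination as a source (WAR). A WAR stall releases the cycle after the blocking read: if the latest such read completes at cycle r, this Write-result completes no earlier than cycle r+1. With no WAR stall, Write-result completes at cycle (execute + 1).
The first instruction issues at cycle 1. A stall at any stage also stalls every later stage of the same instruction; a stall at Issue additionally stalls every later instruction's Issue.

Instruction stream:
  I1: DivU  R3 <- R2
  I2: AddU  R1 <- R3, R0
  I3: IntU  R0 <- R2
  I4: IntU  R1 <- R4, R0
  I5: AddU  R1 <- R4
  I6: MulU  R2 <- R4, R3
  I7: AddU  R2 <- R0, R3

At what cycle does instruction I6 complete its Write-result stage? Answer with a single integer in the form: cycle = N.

cycle = 25

cycle 1: I1→DivU
cycle 2: I1 RO; I2→AddU
cycle 3: I3→IntU
cycle 4: I3 RO
cycle 5: I3 EX
cycle 9: I1 EX
cycle 10: I1 WR R3
cycle 11: I2 RO
cycle 12: I3 WR R0
cycle 13: I2 EX
cycle 14: I2 WR R1
cycle 15: I4→IntU
cycle 16: I4 RO
cycle 17: I4 EX
cycle 18: I4 WR R1
cycle 19: I5→AddU
cycle 20: I5 RO; I6→MulU
cycle 21: I6 RO
cycle 22: I5 EX
cycle 23: I5 WR R1
cycle 24: I6 EX
cycle 25: I6 WR R2
cycle 26: I7→AddU
cycle 27: I7 RO
cycle 29: I7 EX
cycle 30: I7 WR R2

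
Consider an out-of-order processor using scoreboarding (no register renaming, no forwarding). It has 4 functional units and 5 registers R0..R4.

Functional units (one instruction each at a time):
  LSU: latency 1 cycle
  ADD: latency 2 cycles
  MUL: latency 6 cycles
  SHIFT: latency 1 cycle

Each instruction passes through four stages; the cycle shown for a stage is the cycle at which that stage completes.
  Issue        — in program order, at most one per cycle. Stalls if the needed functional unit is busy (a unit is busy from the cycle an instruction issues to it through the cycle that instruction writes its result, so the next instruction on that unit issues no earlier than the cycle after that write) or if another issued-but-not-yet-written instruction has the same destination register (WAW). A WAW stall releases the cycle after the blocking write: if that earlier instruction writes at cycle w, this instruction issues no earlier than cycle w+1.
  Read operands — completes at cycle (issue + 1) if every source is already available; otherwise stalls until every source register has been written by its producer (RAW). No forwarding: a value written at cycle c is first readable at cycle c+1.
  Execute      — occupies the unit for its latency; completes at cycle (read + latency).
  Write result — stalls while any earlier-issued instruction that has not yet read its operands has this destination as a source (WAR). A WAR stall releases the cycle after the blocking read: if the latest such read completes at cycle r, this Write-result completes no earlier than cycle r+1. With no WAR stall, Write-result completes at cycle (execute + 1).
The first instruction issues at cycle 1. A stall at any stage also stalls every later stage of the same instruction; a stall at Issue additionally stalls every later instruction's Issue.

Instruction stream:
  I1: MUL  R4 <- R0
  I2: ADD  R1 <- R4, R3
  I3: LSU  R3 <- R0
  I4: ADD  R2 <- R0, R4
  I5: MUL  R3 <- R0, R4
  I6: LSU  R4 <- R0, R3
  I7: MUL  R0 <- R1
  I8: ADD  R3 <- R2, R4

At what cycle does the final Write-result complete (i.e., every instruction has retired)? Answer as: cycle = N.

[1] I1 dispatched to MUL
[2] I1 operands ready · I2 dispatched to ADD
[3] I3 dispatched to LSU
[4] I3 operands ready
[5] I3 complete
[8] I1 complete
[9] R4←I1
[10] I2 operands ready
[11] R3←I3
[12] I2 complete
[13] R1←I2
[14] I4 dispatched to ADD
[15] I4 operands ready · I5 dispatched to MUL
[16] I5 operands ready · I6 dispatched to LSU
[17] I4 complete
[18] R2←I4
[22] I5 complete
[23] R3←I5
[24] I6 operands ready · I7 dispatched to MUL
[25] I6 complete · I7 operands ready · I8 dispatched to ADD
[26] R4←I6
[27] I8 operands ready
[29] I8 complete
[30] R3←I8
[31] I7 complete
[32] R0←I7

cycle = 32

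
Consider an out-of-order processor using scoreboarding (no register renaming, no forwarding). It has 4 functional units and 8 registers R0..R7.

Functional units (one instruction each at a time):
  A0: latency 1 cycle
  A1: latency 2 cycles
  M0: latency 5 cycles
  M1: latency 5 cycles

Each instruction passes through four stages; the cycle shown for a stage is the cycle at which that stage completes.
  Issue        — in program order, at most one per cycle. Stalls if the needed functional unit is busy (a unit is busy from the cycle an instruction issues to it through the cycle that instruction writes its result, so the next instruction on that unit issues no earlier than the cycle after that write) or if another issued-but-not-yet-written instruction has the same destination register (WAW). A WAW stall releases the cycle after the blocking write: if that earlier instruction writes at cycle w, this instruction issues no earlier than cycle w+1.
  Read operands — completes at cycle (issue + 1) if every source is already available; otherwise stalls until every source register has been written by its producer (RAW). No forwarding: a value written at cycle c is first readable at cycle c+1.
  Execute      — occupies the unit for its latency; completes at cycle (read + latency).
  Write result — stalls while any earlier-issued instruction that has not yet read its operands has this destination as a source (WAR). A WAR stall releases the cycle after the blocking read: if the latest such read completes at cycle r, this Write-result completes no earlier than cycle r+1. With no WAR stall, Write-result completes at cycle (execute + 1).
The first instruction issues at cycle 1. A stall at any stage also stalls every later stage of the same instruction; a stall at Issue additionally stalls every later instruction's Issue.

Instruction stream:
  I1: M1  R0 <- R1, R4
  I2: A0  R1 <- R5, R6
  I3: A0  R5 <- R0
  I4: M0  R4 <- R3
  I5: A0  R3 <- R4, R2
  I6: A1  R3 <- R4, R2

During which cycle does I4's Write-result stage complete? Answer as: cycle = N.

  I1 | 1 | 2 | 7 | 8
  I2 | 2 | 3 | 4 | 5
  I3 | 6 | 9 | 10 | 11   struct: A0 busy until I2 writes@5 · RAW R0: wait I1 write@8
  I4 | 7 | 8 | 13 | 14
  I5 | 12 | 15 | 16 | 17   struct: A0 busy until I3 writes@11 · RAW R4: wait I4 write@14
  I6 | 18 | 19 | 21 | 22   WAW R3: wait I5 write@17

cycle = 14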